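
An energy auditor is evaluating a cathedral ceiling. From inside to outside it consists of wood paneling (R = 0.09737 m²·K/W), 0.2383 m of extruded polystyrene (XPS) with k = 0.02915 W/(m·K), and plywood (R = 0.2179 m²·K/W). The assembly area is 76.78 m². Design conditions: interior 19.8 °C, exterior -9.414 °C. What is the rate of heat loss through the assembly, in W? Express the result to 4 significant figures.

0.2383/0.02915 = 8.175
R_total = 0.09737 + 8.175 + 0.2179 = 8.4902 m²·K/W
Q = A·ΔT/R = 76.78 × (19.8 − (-9.414)) / 8.4902 = 264.19 W

264.2 W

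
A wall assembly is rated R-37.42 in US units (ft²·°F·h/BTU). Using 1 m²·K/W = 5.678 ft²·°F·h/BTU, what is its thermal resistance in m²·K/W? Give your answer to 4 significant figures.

R_SI = 37.42/5.678 = 6.5903

6.590 m²·K/W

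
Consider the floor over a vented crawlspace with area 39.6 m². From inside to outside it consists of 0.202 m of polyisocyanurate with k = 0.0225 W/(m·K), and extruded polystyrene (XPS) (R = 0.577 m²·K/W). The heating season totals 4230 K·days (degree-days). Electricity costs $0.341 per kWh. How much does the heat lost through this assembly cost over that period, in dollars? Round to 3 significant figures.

143 dollars

0.202/0.0225 = 8.978
R_total = 8.978 + 0.577 = 9.555 m²·K/W
E = A × HDD × 24 / R / 1000 = 39.6 × 4230 × 24 / 9.555 / 1000 = 420.8 kWh
Cost = 420.8 × 0.341 = $143.5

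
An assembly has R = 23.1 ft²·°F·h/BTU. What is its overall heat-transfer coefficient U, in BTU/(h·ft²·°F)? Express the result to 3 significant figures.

0.0433 BTU/(h·ft²·°F)

U = 1/R = 1/23.1 = 0.04329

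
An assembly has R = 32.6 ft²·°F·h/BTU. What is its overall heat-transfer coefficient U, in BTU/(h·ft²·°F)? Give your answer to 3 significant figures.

U = 1/R = 1/32.6 = 0.03067

0.0307 BTU/(h·ft²·°F)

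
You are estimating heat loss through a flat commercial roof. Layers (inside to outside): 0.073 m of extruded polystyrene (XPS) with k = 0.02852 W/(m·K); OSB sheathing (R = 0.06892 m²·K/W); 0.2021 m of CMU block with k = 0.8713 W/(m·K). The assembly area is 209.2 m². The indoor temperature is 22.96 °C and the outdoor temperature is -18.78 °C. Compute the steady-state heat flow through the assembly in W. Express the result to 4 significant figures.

0.073/0.02852 = 2.5596
0.2021/0.8713 = 0.23195
R_total = 2.5596 + 0.06892 + 0.23195 = 2.8605 m²·K/W
Q = A·ΔT/R = 209.2 × (22.96 − (-18.78)) / 2.8605 = 3052.6 W

3053 W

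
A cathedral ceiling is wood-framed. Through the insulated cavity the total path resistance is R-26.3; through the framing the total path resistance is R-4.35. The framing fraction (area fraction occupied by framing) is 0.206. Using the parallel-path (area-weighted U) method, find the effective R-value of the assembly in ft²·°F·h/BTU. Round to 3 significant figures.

12.9 ft²·°F·h/BTU

U_eff = 0.794/26.3 + 0.206/4.35 = 0.03019 + 0.04736 = 0.07755
R_eff = 1/U_eff = 12.9 ft²·°F·h/BTU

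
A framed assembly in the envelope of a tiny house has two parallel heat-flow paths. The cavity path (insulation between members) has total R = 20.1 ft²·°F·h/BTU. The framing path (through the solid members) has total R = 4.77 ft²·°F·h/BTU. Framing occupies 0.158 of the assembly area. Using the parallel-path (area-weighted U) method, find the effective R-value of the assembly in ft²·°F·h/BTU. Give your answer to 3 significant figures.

13.3 ft²·°F·h/BTU

U_eff = 0.842/20.1 + 0.158/4.77 = 0.04189 + 0.03312 = 0.07501
R_eff = 1/U_eff = 13.33 ft²·°F·h/BTU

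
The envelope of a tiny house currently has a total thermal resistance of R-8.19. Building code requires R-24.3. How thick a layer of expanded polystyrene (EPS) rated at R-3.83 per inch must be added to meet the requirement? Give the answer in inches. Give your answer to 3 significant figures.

4.21 in

ΔR = 24.3 − 8.19 = 16.11 ft²·°F·h/BTU
L = ΔR / (R/in) = 16.11/3.83 = 4.206 in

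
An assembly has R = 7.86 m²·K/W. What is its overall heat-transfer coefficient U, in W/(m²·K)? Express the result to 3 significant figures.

U = 1/R = 1/7.86 = 0.1272

0.127 W/(m²·K)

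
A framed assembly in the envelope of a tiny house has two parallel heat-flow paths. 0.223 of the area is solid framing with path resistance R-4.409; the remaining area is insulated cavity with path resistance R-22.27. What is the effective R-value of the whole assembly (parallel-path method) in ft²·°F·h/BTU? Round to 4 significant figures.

11.70 ft²·°F·h/BTU

U_eff = 0.777/22.27 + 0.223/4.409 = 0.03489 + 0.050578 = 0.085468
R_eff = 1/U_eff = 11.7 ft²·°F·h/BTU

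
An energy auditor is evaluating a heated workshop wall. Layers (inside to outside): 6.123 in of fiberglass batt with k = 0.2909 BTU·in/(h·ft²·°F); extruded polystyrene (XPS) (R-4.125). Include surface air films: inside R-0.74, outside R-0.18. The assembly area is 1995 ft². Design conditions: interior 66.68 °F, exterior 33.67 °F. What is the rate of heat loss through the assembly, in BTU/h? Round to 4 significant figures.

2524 BTU/h

6.123/0.2909 = 21.048
R_total = 0.74 + 21.048 + 4.125 + 0.18 = 26.093 ft²·°F·h/BTU
Q = A·ΔT/R = 1995 × (66.68 − 33.67) / 26.093 = 2523.8 BTU/h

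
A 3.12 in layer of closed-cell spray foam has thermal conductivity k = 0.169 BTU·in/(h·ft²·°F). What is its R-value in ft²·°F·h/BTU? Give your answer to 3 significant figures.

18.5 ft²·°F·h/BTU

R = L/k = 3.12/0.169 = 18.46 ft²·°F·h/BTU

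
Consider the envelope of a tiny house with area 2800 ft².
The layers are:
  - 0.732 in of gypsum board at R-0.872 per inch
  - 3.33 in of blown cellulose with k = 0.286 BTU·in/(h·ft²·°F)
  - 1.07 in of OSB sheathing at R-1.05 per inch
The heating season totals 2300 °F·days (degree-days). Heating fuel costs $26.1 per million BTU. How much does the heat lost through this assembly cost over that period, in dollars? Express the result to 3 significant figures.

0.732 × 0.872 = 0.6383
3.33/0.286 = 11.64
1.07 × 1.05 = 1.124
R_total = 0.6383 + 11.64 + 1.124 = 13.41 ft²·°F·h/BTU
E = A × HDD × 24 / R = 2800 × 2300 × 24 / 13.41 = 11530000 BTU
Cost = 11530000/10⁶ × 26.1 = $300.9

301 dollars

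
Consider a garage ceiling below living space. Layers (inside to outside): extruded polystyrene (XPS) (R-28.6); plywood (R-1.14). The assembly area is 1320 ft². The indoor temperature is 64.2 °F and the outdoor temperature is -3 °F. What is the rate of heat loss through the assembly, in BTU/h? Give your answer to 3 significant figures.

R_total = 28.6 + 1.14 = 29.74 ft²·°F·h/BTU
Q = A·ΔT/R = 1320 × (64.2 − (-3)) / 29.74 = 2983 BTU/h

2980 BTU/h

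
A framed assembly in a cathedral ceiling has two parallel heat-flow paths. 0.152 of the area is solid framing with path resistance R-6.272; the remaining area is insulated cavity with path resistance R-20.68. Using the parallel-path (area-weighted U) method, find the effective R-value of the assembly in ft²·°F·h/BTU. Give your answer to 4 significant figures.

U_eff = 0.848/20.68 + 0.152/6.272 = 0.041006 + 0.024235 = 0.06524
R_eff = 1/U_eff = 15.328 ft²·°F·h/BTU

15.33 ft²·°F·h/BTU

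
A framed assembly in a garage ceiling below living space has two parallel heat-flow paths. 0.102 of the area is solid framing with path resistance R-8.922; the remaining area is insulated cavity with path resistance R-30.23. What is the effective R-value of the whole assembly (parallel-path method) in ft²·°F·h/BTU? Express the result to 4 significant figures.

U_eff = 0.898/30.23 + 0.102/8.922 = 0.029706 + 0.011432 = 0.041138
R_eff = 1/U_eff = 24.308 ft²·°F·h/BTU

24.31 ft²·°F·h/BTU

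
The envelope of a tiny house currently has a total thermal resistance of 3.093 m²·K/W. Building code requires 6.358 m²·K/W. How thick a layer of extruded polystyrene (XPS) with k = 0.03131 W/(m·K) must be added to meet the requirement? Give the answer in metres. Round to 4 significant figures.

ΔR = 6.358 − 3.093 = 3.265 m²·K/W
L = ΔR × k = 3.265 × 0.03131 = 0.10223 m

0.1022 m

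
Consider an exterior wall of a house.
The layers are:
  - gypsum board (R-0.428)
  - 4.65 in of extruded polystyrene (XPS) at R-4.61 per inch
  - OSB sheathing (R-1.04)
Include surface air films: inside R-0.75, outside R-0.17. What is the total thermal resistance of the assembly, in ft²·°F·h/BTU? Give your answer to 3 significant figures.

23.8 ft²·°F·h/BTU

4.65 × 4.61 = 21.44
R_total = 0.75 + 0.428 + 21.44 + 1.04 + 0.17 = 23.82 ft²·°F·h/BTU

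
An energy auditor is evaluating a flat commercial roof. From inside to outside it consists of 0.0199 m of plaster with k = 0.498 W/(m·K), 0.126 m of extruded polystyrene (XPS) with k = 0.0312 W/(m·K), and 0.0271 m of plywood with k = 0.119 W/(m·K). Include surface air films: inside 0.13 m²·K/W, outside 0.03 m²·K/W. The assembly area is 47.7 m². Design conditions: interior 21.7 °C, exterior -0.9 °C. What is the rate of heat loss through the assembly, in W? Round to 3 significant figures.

0.0199/0.498 = 0.03996
0.126/0.0312 = 4.038
0.0271/0.119 = 0.2277
R_total = 0.13 + 0.03996 + 4.038 + 0.2277 + 0.03 = 4.466 m²·K/W
Q = A·ΔT/R = 47.7 × (21.7 − (-0.9)) / 4.466 = 241.4 W

241 W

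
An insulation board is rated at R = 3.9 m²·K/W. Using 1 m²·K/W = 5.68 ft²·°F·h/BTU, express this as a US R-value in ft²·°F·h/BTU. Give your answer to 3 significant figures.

22.2 ft²·°F·h/BTU

R_US = 3.9 × 5.68 = 22.15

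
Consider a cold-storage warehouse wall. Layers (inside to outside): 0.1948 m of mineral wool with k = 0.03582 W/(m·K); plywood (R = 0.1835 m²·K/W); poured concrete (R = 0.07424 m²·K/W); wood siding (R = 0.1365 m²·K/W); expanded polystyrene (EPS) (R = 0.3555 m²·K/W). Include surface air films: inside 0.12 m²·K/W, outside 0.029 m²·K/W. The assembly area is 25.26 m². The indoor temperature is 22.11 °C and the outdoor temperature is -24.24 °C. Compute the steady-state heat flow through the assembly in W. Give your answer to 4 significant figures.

184.8 W

0.1948/0.03582 = 5.4383
R_total = 0.12 + 5.4383 + 0.1835 + 0.07424 + 0.1365 + 0.3555 + 0.029 = 6.337 m²·K/W
Q = A·ΔT/R = 25.26 × (22.11 − (-24.24)) / 6.337 = 184.76 W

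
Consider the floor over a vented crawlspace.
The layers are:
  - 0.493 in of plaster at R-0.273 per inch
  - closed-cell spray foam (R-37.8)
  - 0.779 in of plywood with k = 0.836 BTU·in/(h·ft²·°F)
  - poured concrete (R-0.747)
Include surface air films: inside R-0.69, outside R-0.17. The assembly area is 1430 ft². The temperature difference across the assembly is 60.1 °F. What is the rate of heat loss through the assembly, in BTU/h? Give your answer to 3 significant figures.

2120 BTU/h

0.493 × 0.273 = 0.1346
0.779/0.836 = 0.9318
R_total = 0.69 + 0.1346 + 37.8 + 0.9318 + 0.747 + 0.17 = 40.47 ft²·°F·h/BTU
Q = A·ΔT/R = 1430 × 60.1 / 40.47 = 2123 BTU/h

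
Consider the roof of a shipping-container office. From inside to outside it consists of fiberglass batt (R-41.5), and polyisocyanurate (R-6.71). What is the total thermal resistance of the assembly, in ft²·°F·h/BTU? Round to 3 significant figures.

48.2 ft²·°F·h/BTU

R_total = 41.5 + 6.71 = 48.21 ft²·°F·h/BTU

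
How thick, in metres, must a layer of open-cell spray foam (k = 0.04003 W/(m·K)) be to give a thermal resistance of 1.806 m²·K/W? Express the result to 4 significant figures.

0.07229 m

L = R·k = 1.806 × 0.04003 = 0.072294 m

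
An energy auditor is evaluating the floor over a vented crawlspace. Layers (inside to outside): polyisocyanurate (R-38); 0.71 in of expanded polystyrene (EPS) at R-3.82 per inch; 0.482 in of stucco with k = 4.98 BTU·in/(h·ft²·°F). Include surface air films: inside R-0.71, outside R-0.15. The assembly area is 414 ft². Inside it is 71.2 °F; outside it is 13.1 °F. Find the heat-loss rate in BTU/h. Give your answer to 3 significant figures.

0.71 × 3.82 = 2.712
0.482/4.98 = 0.09679
R_total = 0.71 + 38 + 2.712 + 0.09679 + 0.15 = 41.67 ft²·°F·h/BTU
Q = A·ΔT/R = 414 × (71.2 − 13.1) / 41.67 = 577.2 BTU/h

577 BTU/h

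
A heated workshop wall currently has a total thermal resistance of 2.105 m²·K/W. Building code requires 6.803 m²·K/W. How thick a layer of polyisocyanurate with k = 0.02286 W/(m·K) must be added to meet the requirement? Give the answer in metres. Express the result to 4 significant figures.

ΔR = 6.803 − 2.105 = 4.698 m²·K/W
L = ΔR × k = 4.698 × 0.02286 = 0.1074 m

0.1074 m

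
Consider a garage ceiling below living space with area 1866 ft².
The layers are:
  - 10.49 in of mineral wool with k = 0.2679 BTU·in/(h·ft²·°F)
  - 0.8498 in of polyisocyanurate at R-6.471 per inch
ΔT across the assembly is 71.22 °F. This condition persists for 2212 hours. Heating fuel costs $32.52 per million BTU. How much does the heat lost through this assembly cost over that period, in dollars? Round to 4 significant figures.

10.49/0.2679 = 39.156
0.8498 × 6.471 = 5.4991
R_total = 39.156 + 5.4991 = 44.655 ft²·°F·h/BTU
Q = 1866 × 71.22 / 44.655 = 2976 BTU/h
E = 2976 × 2212 = 6583000 BTU
Cost = 6583000/10⁶ × 32.52 = $214.08

214.1 dollars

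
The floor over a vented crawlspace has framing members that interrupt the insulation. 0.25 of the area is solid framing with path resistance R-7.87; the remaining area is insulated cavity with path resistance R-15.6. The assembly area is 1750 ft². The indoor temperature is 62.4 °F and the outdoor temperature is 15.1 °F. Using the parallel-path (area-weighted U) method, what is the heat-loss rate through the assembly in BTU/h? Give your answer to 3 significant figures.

U_eff = 0.75/15.6 + 0.25/7.87 = 0.04808 + 0.03177 = 0.07984
R_eff = 1/U_eff = 12.52 ft²·°F·h/BTU
Q = 1750 × (62.4 − 15.1) / 12.52 = 6609 BTU/h

6610 BTU/h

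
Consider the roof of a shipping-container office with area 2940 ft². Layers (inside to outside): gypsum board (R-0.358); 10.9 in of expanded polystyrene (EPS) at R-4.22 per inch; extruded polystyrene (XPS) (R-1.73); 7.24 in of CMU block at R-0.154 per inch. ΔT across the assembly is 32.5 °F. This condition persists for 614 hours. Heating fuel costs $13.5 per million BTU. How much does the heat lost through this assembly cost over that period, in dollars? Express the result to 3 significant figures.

10.9 × 4.22 = 46
7.24 × 0.154 = 1.115
R_total = 0.358 + 46 + 1.73 + 1.115 = 49.2 ft²·°F·h/BTU
Q = 2940 × 32.5 / 49.2 = 1942 BTU/h
E = 1942 × 614 = 1192000 BTU
Cost = 1192000/10⁶ × 13.5 = $16.1

16.1 dollars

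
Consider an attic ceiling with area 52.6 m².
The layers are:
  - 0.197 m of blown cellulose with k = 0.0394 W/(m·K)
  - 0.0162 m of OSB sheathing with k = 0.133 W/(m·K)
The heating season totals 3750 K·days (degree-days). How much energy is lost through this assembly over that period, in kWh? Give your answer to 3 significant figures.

924 kWh

0.197/0.0394 = 5
0.0162/0.133 = 0.1218
R_total = 5 + 0.1218 = 5.122 m²·K/W
E = A × HDD × 24 / R / 1000 = 52.6 × 3750 × 24 / 5.122 / 1000 = 924.3 kWh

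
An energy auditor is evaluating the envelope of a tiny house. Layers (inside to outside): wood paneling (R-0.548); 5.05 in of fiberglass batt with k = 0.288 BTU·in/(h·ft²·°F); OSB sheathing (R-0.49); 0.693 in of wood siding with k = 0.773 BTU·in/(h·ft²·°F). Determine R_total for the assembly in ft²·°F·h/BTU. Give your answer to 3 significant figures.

5.05/0.288 = 17.53
0.693/0.773 = 0.8965
R_total = 0.548 + 17.53 + 0.49 + 0.8965 = 19.47 ft²·°F·h/BTU

19.5 ft²·°F·h/BTU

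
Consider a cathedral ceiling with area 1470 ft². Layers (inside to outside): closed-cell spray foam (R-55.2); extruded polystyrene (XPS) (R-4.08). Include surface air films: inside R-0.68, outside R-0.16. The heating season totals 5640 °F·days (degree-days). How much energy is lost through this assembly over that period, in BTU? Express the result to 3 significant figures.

3310000 BTU

R_total = 0.68 + 55.2 + 4.08 + 0.16 = 60.12 ft²·°F·h/BTU
E = A × HDD × 24 / R = 1470 × 5640 × 24 / 60.12 = 3310000 BTU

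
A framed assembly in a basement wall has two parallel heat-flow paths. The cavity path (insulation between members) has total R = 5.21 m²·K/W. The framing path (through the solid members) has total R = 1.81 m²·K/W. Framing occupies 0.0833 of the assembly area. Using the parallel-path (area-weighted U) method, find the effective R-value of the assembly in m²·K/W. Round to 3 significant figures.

4.51 m²·K/W

U_eff = 0.9167/5.21 + 0.0833/1.81 = 0.176 + 0.04602 = 0.222
R_eff = 1/U_eff = 4.505 m²·K/W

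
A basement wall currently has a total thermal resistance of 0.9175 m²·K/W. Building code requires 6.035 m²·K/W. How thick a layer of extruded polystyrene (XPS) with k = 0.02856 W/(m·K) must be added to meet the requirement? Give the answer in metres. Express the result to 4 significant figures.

0.1462 m

ΔR = 6.035 − 0.9175 = 5.1175 m²·K/W
L = ΔR × k = 5.1175 × 0.02856 = 0.14616 m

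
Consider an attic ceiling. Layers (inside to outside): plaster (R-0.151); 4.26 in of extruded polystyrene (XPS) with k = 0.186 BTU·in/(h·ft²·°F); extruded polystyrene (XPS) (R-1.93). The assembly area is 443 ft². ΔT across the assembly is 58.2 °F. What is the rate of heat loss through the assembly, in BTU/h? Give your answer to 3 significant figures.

4.26/0.186 = 22.9
R_total = 0.151 + 22.9 + 1.93 = 24.98 ft²·°F·h/BTU
Q = A·ΔT/R = 443 × 58.2 / 24.98 = 1032 BTU/h

1030 BTU/h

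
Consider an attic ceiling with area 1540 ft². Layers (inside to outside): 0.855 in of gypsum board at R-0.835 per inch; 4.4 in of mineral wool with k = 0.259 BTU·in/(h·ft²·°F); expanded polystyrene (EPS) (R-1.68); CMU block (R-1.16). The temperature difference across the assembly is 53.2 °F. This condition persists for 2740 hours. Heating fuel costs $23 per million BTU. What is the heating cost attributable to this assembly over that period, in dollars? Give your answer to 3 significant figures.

251 dollars

0.855 × 0.835 = 0.7139
4.4/0.259 = 16.99
R_total = 0.7139 + 16.99 + 1.68 + 1.16 = 20.54 ft²·°F·h/BTU
Q = 1540 × 53.2 / 20.54 = 3988 BTU/h
E = 3988 × 2740 = 10930000 BTU
Cost = 10930000/10⁶ × 23 = $251.3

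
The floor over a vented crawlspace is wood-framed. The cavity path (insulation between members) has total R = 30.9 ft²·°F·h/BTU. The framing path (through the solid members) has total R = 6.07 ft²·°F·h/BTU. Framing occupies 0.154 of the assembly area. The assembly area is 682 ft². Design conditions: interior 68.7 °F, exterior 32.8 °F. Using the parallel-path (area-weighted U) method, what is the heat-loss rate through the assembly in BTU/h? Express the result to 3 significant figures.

1290 BTU/h

U_eff = 0.846/30.9 + 0.154/6.07 = 0.02738 + 0.02537 = 0.05275
R_eff = 1/U_eff = 18.96 ft²·°F·h/BTU
Q = 682 × (68.7 − 32.8) / 18.96 = 1292 BTU/h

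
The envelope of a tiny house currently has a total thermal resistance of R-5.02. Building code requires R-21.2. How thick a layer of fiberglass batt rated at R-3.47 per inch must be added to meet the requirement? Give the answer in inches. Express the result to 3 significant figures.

ΔR = 21.2 − 5.02 = 16.18 ft²·°F·h/BTU
L = ΔR / (R/in) = 16.18/3.47 = 4.663 in

4.66 in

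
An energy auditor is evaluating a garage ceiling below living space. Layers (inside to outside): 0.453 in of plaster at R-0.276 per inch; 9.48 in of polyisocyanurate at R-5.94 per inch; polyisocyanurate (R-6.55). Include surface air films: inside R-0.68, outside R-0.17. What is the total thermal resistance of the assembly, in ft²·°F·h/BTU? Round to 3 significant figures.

0.453 × 0.276 = 0.125
9.48 × 5.94 = 56.31
R_total = 0.68 + 0.125 + 56.31 + 6.55 + 0.17 = 63.84 ft²·°F·h/BTU

63.8 ft²·°F·h/BTU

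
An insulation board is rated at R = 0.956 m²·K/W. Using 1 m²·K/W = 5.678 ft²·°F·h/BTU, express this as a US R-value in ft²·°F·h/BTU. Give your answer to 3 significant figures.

5.43 ft²·°F·h/BTU

R_US = 0.956 × 5.678 = 5.428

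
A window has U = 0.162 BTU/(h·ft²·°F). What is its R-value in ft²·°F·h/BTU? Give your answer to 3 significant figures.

R = 1/U = 1/0.162 = 6.173

6.17 ft²·°F·h/BTU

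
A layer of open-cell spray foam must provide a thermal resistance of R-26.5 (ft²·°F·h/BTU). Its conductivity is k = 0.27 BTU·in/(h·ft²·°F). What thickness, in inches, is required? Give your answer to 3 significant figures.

L = R × k = 26.5 × 0.27 = 7.155 in

7.16 in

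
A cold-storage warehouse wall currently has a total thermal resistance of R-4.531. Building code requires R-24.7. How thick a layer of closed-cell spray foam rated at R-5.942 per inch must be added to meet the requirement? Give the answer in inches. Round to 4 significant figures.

ΔR = 24.7 − 4.531 = 20.169 ft²·°F·h/BTU
L = ΔR / (R/in) = 20.169/5.942 = 3.3943 in

3.394 in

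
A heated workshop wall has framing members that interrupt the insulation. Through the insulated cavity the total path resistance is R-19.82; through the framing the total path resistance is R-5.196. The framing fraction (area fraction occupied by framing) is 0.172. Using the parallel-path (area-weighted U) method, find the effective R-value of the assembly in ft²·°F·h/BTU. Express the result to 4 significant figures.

13.35 ft²·°F·h/BTU

U_eff = 0.828/19.82 + 0.172/5.196 = 0.041776 + 0.033102 = 0.074878
R_eff = 1/U_eff = 13.355 ft²·°F·h/BTU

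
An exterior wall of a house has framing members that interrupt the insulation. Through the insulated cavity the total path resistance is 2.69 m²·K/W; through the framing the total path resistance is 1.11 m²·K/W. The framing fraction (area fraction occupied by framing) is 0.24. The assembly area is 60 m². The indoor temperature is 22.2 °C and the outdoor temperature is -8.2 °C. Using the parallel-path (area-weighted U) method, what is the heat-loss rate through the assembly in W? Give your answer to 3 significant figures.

910 W

U_eff = 0.76/2.69 + 0.24/1.11 = 0.2825 + 0.2162 = 0.4987
R_eff = 1/U_eff = 2.005 m²·K/W
Q = 60 × (22.2 − (-8.2)) / 2.005 = 909.7 W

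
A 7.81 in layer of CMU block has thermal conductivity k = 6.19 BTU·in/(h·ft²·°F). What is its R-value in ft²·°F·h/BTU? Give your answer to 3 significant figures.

R = L/k = 7.81/6.19 = 1.262 ft²·°F·h/BTU

1.26 ft²·°F·h/BTU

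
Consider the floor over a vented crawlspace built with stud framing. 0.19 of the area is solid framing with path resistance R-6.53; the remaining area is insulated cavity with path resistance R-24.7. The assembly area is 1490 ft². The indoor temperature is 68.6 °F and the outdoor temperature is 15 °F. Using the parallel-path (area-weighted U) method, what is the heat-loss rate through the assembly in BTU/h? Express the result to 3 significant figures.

4940 BTU/h

U_eff = 0.81/24.7 + 0.19/6.53 = 0.03279 + 0.0291 = 0.06189
R_eff = 1/U_eff = 16.16 ft²·°F·h/BTU
Q = 1490 × (68.6 − 15) / 16.16 = 4943 BTU/h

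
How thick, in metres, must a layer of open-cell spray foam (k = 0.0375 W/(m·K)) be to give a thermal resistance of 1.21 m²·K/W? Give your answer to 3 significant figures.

L = R·k = 1.21 × 0.0375 = 0.04537 m

0.0454 m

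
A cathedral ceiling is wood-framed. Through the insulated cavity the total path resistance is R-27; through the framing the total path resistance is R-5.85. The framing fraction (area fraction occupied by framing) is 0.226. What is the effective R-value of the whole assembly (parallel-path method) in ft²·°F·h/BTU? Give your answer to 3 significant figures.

U_eff = 0.774/27 + 0.226/5.85 = 0.02867 + 0.03863 = 0.0673
R_eff = 1/U_eff = 14.86 ft²·°F·h/BTU

14.9 ft²·°F·h/BTU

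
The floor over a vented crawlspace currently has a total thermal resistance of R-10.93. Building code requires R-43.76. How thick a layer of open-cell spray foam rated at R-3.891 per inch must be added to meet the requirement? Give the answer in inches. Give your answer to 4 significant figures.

8.437 in

ΔR = 43.76 − 10.93 = 32.83 ft²·°F·h/BTU
L = ΔR / (R/in) = 32.83/3.891 = 8.4374 in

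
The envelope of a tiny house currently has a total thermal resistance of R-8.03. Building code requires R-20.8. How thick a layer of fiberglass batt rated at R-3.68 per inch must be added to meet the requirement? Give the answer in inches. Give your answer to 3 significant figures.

3.47 in

ΔR = 20.8 − 8.03 = 12.77 ft²·°F·h/BTU
L = ΔR / (R/in) = 12.77/3.68 = 3.47 in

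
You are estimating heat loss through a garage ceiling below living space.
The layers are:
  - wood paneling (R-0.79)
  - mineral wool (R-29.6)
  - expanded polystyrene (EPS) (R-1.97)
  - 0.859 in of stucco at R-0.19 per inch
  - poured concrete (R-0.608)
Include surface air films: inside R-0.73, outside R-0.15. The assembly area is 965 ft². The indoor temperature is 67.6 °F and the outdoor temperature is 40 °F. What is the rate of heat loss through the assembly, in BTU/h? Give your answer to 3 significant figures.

0.859 × 0.19 = 0.1632
R_total = 0.73 + 0.79 + 29.6 + 1.97 + 0.1632 + 0.608 + 0.15 = 34.01 ft²·°F·h/BTU
Q = A·ΔT/R = 965 × (67.6 − 40) / 34.01 = 783.1 BTU/h

783 BTU/h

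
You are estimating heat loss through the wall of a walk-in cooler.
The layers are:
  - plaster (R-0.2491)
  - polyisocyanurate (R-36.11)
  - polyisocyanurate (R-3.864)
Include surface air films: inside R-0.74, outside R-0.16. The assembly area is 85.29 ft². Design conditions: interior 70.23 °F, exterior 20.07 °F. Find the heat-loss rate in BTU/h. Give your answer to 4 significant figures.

104.0 BTU/h

R_total = 0.74 + 0.2491 + 36.11 + 3.864 + 0.16 = 41.123 ft²·°F·h/BTU
Q = A·ΔT/R = 85.29 × (70.23 − 20.07) / 41.123 = 104.03 BTU/h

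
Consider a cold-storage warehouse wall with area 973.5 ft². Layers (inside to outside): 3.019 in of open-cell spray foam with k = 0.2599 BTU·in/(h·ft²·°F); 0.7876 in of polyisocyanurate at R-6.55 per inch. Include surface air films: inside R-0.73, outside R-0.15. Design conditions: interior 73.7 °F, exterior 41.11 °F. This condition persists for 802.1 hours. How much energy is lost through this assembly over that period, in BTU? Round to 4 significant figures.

1441000 BTU

3.019/0.2599 = 11.616
0.7876 × 6.55 = 5.1588
R_total = 0.73 + 11.616 + 5.1588 + 0.15 = 17.655 ft²·°F·h/BTU
Q = 973.5 × (73.7 − 41.11) / 17.655 = 1797 BTU/h
E = 1797 × 802.1 = 1441400 BTU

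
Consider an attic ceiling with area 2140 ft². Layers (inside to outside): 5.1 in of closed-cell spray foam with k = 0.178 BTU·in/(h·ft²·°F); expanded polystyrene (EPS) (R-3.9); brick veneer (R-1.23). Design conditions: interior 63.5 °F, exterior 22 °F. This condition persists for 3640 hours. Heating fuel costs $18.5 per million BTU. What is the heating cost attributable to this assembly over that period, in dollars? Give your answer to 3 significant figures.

177 dollars

5.1/0.178 = 28.65
R_total = 28.65 + 3.9 + 1.23 = 33.78 ft²·°F·h/BTU
Q = 2140 × (63.5 − 22) / 33.78 = 2629 BTU/h
E = 2629 × 3640 = 9569000 BTU
Cost = 9569000/10⁶ × 18.5 = $177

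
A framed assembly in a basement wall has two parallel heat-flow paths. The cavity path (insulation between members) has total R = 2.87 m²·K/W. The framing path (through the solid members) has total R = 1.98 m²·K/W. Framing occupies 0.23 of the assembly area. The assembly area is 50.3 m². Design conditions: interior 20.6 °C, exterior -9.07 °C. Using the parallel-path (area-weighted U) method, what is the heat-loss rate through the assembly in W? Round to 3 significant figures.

U_eff = 0.77/2.87 + 0.23/1.98 = 0.2683 + 0.1162 = 0.3845
R_eff = 1/U_eff = 2.601 m²·K/W
Q = 50.3 × (20.6 − (-9.07)) / 2.601 = 573.8 W

574 W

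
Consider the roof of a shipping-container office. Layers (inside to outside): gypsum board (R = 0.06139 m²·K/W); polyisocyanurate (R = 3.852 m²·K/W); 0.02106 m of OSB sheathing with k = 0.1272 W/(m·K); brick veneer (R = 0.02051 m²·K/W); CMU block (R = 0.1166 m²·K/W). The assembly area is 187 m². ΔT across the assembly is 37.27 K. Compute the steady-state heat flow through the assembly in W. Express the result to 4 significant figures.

0.02106/0.1272 = 0.16557
R_total = 0.06139 + 3.852 + 0.16557 + 0.02051 + 0.1166 = 4.2161 m²·K/W
Q = A·ΔT/R = 187 × 37.27 / 4.2161 = 1653.1 W

1653 W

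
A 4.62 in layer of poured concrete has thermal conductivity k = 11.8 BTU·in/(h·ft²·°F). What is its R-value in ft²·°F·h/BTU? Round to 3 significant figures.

0.392 ft²·°F·h/BTU

R = L/k = 4.62/11.8 = 0.3915 ft²·°F·h/BTU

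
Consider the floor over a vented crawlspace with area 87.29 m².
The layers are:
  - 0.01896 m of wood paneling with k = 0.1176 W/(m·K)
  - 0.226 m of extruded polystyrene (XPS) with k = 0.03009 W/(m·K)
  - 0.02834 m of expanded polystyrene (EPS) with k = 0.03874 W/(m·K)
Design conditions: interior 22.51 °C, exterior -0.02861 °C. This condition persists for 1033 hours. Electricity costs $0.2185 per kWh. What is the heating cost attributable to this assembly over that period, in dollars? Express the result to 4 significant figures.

0.01896/0.1176 = 0.16122
0.226/0.03009 = 7.5108
0.02834/0.03874 = 0.73154
R_total = 0.16122 + 7.5108 + 0.73154 = 8.4036 m²·K/W
Q = 87.29 × (22.51 − (-0.02861)) / 8.4036 = 234.11 W
E = 234.11 W × 1033 h / 1000 = 241.84 kWh
Cost = 241.84 × 0.2185 = $52.842

52.84 dollars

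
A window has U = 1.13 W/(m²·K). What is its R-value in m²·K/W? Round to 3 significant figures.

R = 1/U = 1/1.13 = 0.885

0.885 m²·K/W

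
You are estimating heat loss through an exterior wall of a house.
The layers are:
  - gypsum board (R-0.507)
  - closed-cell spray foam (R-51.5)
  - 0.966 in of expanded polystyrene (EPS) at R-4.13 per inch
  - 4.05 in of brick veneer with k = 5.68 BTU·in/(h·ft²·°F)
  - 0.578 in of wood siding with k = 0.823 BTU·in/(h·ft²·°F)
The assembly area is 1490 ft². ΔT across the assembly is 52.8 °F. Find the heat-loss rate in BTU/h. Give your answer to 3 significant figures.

1370 BTU/h

0.966 × 4.13 = 3.99
4.05/5.68 = 0.713
0.578/0.823 = 0.7023
R_total = 0.507 + 51.5 + 3.99 + 0.713 + 0.7023 = 57.41 ft²·°F·h/BTU
Q = A·ΔT/R = 1490 × 52.8 / 57.41 = 1370 BTU/h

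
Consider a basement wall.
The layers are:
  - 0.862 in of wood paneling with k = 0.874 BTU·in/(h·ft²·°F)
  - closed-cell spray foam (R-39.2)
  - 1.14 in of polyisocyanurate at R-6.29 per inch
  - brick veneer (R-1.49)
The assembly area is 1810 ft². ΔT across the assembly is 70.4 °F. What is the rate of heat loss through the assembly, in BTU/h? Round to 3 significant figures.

2610 BTU/h

0.862/0.874 = 0.9863
1.14 × 6.29 = 7.171
R_total = 0.9863 + 39.2 + 7.171 + 1.49 = 48.85 ft²·°F·h/BTU
Q = A·ΔT/R = 1810 × 70.4 / 48.85 = 2609 BTU/h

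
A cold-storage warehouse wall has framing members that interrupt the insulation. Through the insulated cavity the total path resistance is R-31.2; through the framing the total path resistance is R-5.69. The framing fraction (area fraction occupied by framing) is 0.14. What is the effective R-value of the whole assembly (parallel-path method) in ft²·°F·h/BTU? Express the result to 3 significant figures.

U_eff = 0.86/31.2 + 0.14/5.69 = 0.02756 + 0.0246 = 0.05217
R_eff = 1/U_eff = 19.17 ft²·°F·h/BTU

19.2 ft²·°F·h/BTU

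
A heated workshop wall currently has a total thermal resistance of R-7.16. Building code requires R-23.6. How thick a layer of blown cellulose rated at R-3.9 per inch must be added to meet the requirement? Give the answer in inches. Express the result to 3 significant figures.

ΔR = 23.6 − 7.16 = 16.44 ft²·°F·h/BTU
L = ΔR / (R/in) = 16.44/3.9 = 4.215 in

4.22 in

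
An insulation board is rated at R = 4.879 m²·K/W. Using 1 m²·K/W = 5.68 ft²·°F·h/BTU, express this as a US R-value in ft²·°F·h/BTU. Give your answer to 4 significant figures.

27.71 ft²·°F·h/BTU

R_US = 4.879 × 5.68 = 27.713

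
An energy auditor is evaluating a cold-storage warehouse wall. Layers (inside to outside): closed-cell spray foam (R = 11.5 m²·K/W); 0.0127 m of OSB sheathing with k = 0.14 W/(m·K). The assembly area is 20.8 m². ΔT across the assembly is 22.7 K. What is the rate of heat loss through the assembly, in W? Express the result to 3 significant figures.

0.0127/0.14 = 0.09071
R_total = 11.5 + 0.09071 = 11.59 m²·K/W
Q = A·ΔT/R = 20.8 × 22.7 / 11.59 = 40.74 W

40.7 W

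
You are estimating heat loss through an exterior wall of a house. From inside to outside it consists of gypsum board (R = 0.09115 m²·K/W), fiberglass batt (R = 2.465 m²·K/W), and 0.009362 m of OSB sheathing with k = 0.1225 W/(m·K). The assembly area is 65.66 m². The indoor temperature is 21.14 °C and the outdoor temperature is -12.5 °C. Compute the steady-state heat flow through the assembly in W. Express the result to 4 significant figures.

0.009362/0.1225 = 0.076424
R_total = 0.09115 + 2.465 + 0.076424 = 2.6326 m²·K/W
Q = A·ΔT/R = 65.66 × (21.14 − (-12.5)) / 2.6326 = 839.03 W

839.0 W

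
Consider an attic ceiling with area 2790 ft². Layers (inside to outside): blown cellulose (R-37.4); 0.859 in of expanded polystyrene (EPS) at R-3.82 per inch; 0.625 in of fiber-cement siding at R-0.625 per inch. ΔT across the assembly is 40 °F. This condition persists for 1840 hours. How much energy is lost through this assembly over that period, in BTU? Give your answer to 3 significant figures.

0.859 × 3.82 = 3.281
0.625 × 0.625 = 0.3906
R_total = 37.4 + 3.281 + 0.3906 = 41.07 ft²·°F·h/BTU
Q = 2790 × 40 / 41.07 = 2717 BTU/h
E = 2717 × 1840 = 5000000 BTU

5000000 BTU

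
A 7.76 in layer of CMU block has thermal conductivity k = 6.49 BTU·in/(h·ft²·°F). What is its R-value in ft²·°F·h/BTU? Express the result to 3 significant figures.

R = L/k = 7.76/6.49 = 1.196 ft²·°F·h/BTU

1.20 ft²·°F·h/BTU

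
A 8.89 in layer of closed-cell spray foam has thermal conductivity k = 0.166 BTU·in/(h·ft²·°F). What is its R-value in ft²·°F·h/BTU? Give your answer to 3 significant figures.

R = L/k = 8.89/0.166 = 53.55 ft²·°F·h/BTU

53.6 ft²·°F·h/BTU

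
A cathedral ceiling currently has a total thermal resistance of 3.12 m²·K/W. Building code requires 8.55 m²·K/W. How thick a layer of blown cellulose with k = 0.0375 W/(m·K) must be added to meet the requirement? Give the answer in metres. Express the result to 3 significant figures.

ΔR = 8.55 − 3.12 = 5.43 m²·K/W
L = ΔR × k = 5.43 × 0.0375 = 0.2036 m

0.204 m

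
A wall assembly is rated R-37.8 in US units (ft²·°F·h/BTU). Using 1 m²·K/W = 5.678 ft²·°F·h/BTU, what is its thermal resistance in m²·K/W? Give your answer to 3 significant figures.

R_SI = 37.8/5.678 = 6.657

6.66 m²·K/W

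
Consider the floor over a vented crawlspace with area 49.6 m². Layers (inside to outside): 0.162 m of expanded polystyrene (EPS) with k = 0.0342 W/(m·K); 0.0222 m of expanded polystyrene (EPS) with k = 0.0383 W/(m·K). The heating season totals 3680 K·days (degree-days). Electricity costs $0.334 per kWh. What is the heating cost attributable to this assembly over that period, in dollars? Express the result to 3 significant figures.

275 dollars

0.162/0.0342 = 4.737
0.0222/0.0383 = 0.5796
R_total = 4.737 + 0.5796 = 5.316 m²·K/W
E = A × HDD × 24 / R / 1000 = 49.6 × 3680 × 24 / 5.316 / 1000 = 824 kWh
Cost = 824 × 0.334 = $275.2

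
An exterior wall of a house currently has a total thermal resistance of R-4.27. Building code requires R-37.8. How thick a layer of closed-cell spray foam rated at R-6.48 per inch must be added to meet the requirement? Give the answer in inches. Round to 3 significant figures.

ΔR = 37.8 − 4.27 = 33.53 ft²·°F·h/BTU
L = ΔR / (R/in) = 33.53/6.48 = 5.174 in

5.17 in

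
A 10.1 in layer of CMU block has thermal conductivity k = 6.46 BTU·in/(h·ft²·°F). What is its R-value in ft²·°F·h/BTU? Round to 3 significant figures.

R = L/k = 10.1/6.46 = 1.563 ft²·°F·h/BTU

1.56 ft²·°F·h/BTU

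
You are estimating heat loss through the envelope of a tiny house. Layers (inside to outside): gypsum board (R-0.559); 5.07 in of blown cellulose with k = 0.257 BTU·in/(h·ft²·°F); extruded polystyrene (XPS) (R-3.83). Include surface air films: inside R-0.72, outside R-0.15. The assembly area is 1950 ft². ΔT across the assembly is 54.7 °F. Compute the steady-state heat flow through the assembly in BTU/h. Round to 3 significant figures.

4270 BTU/h

5.07/0.257 = 19.73
R_total = 0.72 + 0.559 + 19.73 + 3.83 + 0.15 = 24.99 ft²·°F·h/BTU
Q = A·ΔT/R = 1950 × 54.7 / 24.99 = 4269 BTU/h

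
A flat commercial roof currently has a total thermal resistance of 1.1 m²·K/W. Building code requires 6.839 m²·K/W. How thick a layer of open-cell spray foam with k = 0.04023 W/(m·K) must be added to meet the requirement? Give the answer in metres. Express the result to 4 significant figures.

ΔR = 6.839 − 1.1 = 5.739 m²·K/W
L = ΔR × k = 5.739 × 0.04023 = 0.23088 m

0.2309 m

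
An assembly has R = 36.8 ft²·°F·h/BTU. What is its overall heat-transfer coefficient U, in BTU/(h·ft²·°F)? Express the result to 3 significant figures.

0.0272 BTU/(h·ft²·°F)

U = 1/R = 1/36.8 = 0.02717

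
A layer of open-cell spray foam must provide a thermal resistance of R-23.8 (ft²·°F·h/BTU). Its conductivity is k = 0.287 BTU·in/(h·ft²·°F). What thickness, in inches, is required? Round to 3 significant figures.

6.83 in

L = R × k = 23.8 × 0.287 = 6.831 in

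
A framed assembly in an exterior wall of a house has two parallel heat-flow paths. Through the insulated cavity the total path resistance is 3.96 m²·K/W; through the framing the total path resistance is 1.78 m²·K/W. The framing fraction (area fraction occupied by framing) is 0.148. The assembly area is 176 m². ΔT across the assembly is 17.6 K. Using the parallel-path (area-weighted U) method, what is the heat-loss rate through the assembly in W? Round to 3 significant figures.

924 W

U_eff = 0.852/3.96 + 0.148/1.78 = 0.2152 + 0.08315 = 0.2983
R_eff = 1/U_eff = 3.352 m²·K/W
Q = 176 × 17.6 / 3.352 = 924 W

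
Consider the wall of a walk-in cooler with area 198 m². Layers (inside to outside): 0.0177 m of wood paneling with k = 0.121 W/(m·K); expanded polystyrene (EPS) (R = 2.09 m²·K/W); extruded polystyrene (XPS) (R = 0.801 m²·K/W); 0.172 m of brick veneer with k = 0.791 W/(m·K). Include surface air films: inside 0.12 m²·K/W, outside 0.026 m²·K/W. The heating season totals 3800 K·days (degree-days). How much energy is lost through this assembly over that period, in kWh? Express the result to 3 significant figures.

5310 kWh

0.0177/0.121 = 0.1463
0.172/0.791 = 0.2174
R_total = 0.12 + 0.1463 + 2.09 + 0.801 + 0.2174 + 0.026 = 3.401 m²·K/W
E = A × HDD × 24 / R / 1000 = 198 × 3800 × 24 / 3.401 / 1000 = 5310 kWh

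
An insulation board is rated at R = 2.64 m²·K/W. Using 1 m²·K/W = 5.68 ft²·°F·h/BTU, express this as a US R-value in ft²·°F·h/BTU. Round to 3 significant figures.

R_US = 2.64 × 5.68 = 15

15.0 ft²·°F·h/BTU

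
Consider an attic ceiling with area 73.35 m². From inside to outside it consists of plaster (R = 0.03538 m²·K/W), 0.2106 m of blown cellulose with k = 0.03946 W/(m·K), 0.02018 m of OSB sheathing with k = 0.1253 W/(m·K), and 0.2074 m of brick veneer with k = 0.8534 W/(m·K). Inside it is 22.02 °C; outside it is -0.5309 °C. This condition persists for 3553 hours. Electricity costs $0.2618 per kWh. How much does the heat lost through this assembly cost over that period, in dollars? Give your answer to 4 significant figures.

0.2106/0.03946 = 5.3371
0.02018/0.1253 = 0.16105
0.2074/0.8534 = 0.24303
R_total = 0.03538 + 5.3371 + 0.16105 + 0.24303 = 5.7765 m²·K/W
Q = 73.35 × (22.02 − (-0.5309)) / 5.7765 = 286.35 W
E = 286.35 W × 3553 h / 1000 = 1017.4 kWh
Cost = 1017.4 × 0.2618 = $266.36

266.4 dollars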